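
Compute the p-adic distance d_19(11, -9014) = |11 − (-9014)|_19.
d_19(11, -9014) = 1/361

Step 1 — x − y = 11 − (-9014) = 9025. Step 2 — v_19(9025) = 2 (factor: 9025 = (19^2 · 25); the sign does not affect v_p). Step 3 — |x − y|_19 = 19^{-2} = 1/361.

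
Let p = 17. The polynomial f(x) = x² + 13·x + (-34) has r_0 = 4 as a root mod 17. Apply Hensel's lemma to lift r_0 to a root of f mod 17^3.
r_2 = 2163 (mod 4913)

Hensel: r_{i+1} = r_i − f(r_i)·(f′(r_i))^{-1} mod 17^{i+2}, f′(x) = 2x + 13. Iterate:
  r_0 = 4 (mod 17)
  r_1 = 140 (mod 289)
  r_2 = 2163 (mod 4913)
Final: r = 2163 satisfies f(r) ≡ 0 mod 17^3.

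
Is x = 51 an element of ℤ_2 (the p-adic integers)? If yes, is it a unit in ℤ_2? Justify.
x ∈ ℤ_2^× (unit); v_2(x) = 0

ℤ_2 = {x ∈ ℚ_2 : v_2(x) ≥ 0} and ℤ_2^× = {x ∈ ℤ_2 : v_2(x) = 0}. Here v_2(51) = v_2(num) − v_2(den) = 0; compare against these criteria.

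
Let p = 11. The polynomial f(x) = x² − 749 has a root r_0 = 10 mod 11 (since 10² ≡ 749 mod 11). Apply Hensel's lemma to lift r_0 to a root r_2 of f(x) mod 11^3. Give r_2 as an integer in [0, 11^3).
r_2 = 351 (mod 1331)

Hensel's recurrence: r_{i+1} = r_i − f(r_i)·(f′(r_i))^{-1} mod 11^{i+2}, with f′(x) = 2x. Iterate:
  r_0 = 10 (mod 11)
  r_1 = 109 (mod 121)
  r_2 = 351 (mod 1331)
Final: r_2 = 351, and one checks f(r_2) ≡ 0 mod 11^3.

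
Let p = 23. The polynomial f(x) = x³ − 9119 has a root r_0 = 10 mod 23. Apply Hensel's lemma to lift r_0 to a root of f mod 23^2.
r_1 = 194 (mod 529)

Hensel: r_{i+1} = r_i − f(r_i)/f′(r_i) mod 23^{i+2}, where f′(x) = 3x². Iterate:
  r_0 = 10 (mod 23)
  r_1 = 194 (mod 529)
Final: r = 194 with f(r) ≡ 0 mod 23^2.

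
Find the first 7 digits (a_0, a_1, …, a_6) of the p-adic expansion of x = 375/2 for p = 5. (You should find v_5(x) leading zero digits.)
(a_0, …, a_6) = (0, 0, 0, 4, 2, 2, 2)

v_5(375/2) = 3, so a_0 = ... = a_2 = 0. Factor out: x = 5^3 · u with u = 3/2 a unit in ℤ_5. Expand u iteratively via a_{v+i} = u_i mod 5, u_{i+1} = (u_i − a_{v+i})/5:
  u_0 = 3/2;  a_3 = 4;  u_1 = (u_0 − 4)/5 = -1/2
  u_1 = -1/2;  a_4 = 2;  u_2 = (u_1 − 2)/5 = -1/2
  u_2 = -1/2;  a_5 = 2;  u_3 = (u_2 − 2)/5 = -1/2
  u_3 = -1/2;  a_6 = 2;  u_4 = (u_3 − 2)/5 = -1/2
Digits: (0, 0, 0, 4, 2, 2, 2).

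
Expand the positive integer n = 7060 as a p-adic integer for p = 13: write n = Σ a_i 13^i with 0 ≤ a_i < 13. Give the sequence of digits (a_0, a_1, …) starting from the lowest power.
(a_0, a_1, …) = (1, 10, 2, 3)

Repeated division by 13 gives the digits low-to-high: 7060 = 1 + 10·13^1 + 2·13^2 + 3·13^3. Digit sequence: (1, 10, 2, 3).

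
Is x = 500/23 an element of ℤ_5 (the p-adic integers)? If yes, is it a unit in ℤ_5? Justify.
x ∈ ℤ_5 but not a unit; v_5(x) = 3 > 0

ℤ_5 = {x ∈ ℚ_5 : v_5(x) ≥ 0} and ℤ_5^× = {x ∈ ℤ_5 : v_5(x) = 0}. Here v_5(500/23) = v_5(num) − v_5(den) = 3; compare against these criteria.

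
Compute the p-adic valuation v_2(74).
v_2(74) = 1

v_2(n) is the largest exponent k such that 2^k divides n. Factor out: 74 = 2^1 · 37. (Sign doesn't affect v_p.) So v_2(74) = 1.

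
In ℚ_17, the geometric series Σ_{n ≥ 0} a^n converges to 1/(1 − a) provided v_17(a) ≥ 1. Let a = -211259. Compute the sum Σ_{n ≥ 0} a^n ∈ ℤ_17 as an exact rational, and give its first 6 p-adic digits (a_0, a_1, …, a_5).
Σ a^n = 1/(1 − a) = 1/211260;  first 6 digits = (1, 0, 0, 8, 14, 16)

v_17(a) = 3 ≥ 1, so the series converges in ℤ_17 to 1/(1 − a) = 1/(1 − (-211259)) = 1/211260. Expand this rational in ℤ_17: compute digits iteratively via d_i = x_i mod 17, x_{i+1} = (x_i − d_i)/17. The first 6 digits are (1, 0, 0, 8, 14, 16).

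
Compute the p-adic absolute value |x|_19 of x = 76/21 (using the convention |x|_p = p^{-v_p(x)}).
|76/21|_19 = 1/19

Step 1 — compute v_19(x) by factoring powers of 19 out of the numerator and denominator: v_19(76/21) = 1. Step 2 — apply |x|_p = p^{-v_p(x)} = 19^{-1} = 1/19.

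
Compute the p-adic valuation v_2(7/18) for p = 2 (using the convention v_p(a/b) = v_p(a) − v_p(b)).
v_2(7/18) = -1

Factor powers of 2 from the numerator and denominator of the reduced fraction: 7 = 2^0 · 7 and 18 = 2^1 · 9. Apply v_p(a/b) = v_p(a) − v_p(b): v_2(7/18) = 0 − 1 = -1.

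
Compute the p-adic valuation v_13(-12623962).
v_13(-12623962) = 5

v_13(n) is the largest exponent k such that 13^k divides n. Factor out: -12623962 = -13^5 · 34. (Sign doesn't affect v_p.) So v_13(-12623962) = 5.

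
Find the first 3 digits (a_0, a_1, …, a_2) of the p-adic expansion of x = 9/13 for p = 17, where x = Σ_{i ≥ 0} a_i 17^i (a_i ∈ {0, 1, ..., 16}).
(a_0, …, a_2) = (2, 13, 11)

v_17(9/13) = 0 (numerator and denominator both coprime to 17), so x ∈ ℤ_17^×. Compute digits iteratively via a_i = x_i mod 17, x_{i+1} = (x_i − a_i)/17, with x_0 = x:
  x_0 = 9/13;  a_0 = 2;  x_1 = (x_0 − 2)/17 = -1/13
  x_1 = -1/13;  a_1 = 13;  x_2 = (x_1 − 13)/17 = -10/13
  x_2 = -10/13;  a_2 = 11;  x_3 = (x_2 − 11)/17 = -9/13
Digits: (2, 13, 11).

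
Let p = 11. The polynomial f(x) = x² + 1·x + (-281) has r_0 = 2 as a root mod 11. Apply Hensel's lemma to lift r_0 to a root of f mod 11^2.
r_1 = 57 (mod 121)

Hensel: r_{i+1} = r_i − f(r_i)·(f′(r_i))^{-1} mod 11^{i+2}, f′(x) = 2x + 1. Iterate:
  r_0 = 2 (mod 11)
  r_1 = 57 (mod 121)
Final: r = 57 satisfies f(r) ≡ 0 mod 11^2.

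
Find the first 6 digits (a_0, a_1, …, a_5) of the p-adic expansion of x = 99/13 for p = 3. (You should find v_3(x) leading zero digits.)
(a_0, …, a_5) = (0, 0, 2, 1, 0, 1)

v_3(99/13) = 2, so a_0 = ... = a_1 = 0. Factor out: x = 3^2 · u with u = 11/13 a unit in ℤ_3. Expand u iteratively via a_{v+i} = u_i mod 3, u_{i+1} = (u_i − a_{v+i})/3:
  u_0 = 11/13;  a_2 = 2;  u_1 = (u_0 − 2)/3 = -5/13
  u_1 = -5/13;  a_3 = 1;  u_2 = (u_1 − 1)/3 = -6/13
  u_2 = -6/13;  a_4 = 0;  u_3 = (u_2 − 0)/3 = -2/13
  u_3 = -2/13;  a_5 = 1;  u_4 = (u_3 − 1)/3 = -5/13
Digits: (0, 0, 2, 1, 0, 1).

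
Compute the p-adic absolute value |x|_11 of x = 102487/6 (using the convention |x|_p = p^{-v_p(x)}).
|102487/6|_11 = 1/14641

Step 1 — compute v_11(x) by factoring powers of 11 out of the numerator and denominator: v_11(102487/6) = 4. Step 2 — apply |x|_p = p^{-v_p(x)} = 11^{-4} = 1/14641.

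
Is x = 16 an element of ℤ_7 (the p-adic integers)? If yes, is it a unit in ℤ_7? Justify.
x ∈ ℤ_7^× (unit); v_7(x) = 0

ℤ_7 = {x ∈ ℚ_7 : v_7(x) ≥ 0} and ℤ_7^× = {x ∈ ℤ_7 : v_7(x) = 0}. Here v_7(16) = v_7(num) − v_7(den) = 0; compare against these criteria.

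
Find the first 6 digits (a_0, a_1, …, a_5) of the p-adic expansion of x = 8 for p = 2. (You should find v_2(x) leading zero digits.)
(a_0, …, a_5) = (0, 0, 0, 1, 0, 0)

v_2(8) = 3, so a_0 = ... = a_2 = 0. Factor out: x = 2^3 · u with u = 1 a unit in ℤ_2. Expand u iteratively via a_{v+i} = u_i mod 2, u_{i+1} = (u_i − a_{v+i})/2:
  u_0 = 1;  a_3 = 1;  u_1 = (u_0 − 1)/2 = 0
  u_1 = 0;  a_4 = 0;  u_2 = (u_1 − 0)/2 = 0
  u_2 = 0;  a_5 = 0;  u_3 = (u_2 − 0)/2 = 0
Digits: (0, 0, 0, 1, 0, 0).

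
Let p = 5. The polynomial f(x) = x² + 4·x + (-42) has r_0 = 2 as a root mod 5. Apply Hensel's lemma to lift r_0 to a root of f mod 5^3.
r_2 = 87 (mod 125)

Hensel: r_{i+1} = r_i − f(r_i)·(f′(r_i))^{-1} mod 5^{i+2}, f′(x) = 2x + 4. Iterate:
  r_0 = 2 (mod 5)
  r_1 = 12 (mod 25)
  r_2 = 87 (mod 125)
Final: r = 87 satisfies f(r) ≡ 0 mod 5^3.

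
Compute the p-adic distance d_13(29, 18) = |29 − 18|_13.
d_13(29, 18) = 1

Step 1 — x − y = 29 − 18 = 11. Step 2 — v_13(11) = 0 (factor: 11 = (13^0 · 11); the sign does not affect v_p). Step 3 — |x − y|_13 = 13^{0} = 1.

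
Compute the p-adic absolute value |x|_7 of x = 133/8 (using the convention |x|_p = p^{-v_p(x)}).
|133/8|_7 = 1/7

Step 1 — compute v_7(x) by factoring powers of 7 out of the numerator and denominator: v_7(133/8) = 1. Step 2 — apply |x|_p = p^{-v_p(x)} = 7^{-1} = 1/7.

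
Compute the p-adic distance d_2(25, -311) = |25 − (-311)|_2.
d_2(25, -311) = 1/16

Step 1 — x − y = 25 − (-311) = 336. Step 2 — v_2(336) = 4 (factor: 336 = (2^4 · 21); the sign does not affect v_p). Step 3 — |x − y|_2 = 2^{-4} = 1/16.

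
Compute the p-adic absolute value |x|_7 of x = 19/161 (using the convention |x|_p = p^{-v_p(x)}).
|19/161|_7 = 7

Step 1 — compute v_7(x) by factoring powers of 7 out of the numerator and denominator: v_7(19/161) = -1. Step 2 — apply |x|_p = p^{-v_p(x)} = 7^{1} = 7.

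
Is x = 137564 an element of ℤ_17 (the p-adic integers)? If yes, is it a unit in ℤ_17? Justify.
x ∈ ℤ_17 but not a unit; v_17(x) = 3 > 0

ℤ_17 = {x ∈ ℚ_17 : v_17(x) ≥ 0} and ℤ_17^× = {x ∈ ℤ_17 : v_17(x) = 0}. Here v_17(137564) = v_17(num) − v_17(den) = 3; compare against these criteria.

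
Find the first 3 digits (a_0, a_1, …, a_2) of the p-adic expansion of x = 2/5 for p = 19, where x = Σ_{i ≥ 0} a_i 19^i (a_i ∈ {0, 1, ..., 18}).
(a_0, …, a_2) = (8, 11, 7)

v_19(2/5) = 0 (numerator and denominator both coprime to 19), so x ∈ ℤ_19^×. Compute digits iteratively via a_i = x_i mod 19, x_{i+1} = (x_i − a_i)/19, with x_0 = x:
  x_0 = 2/5;  a_0 = 8;  x_1 = (x_0 − 8)/19 = -2/5
  x_1 = -2/5;  a_1 = 11;  x_2 = (x_1 − 11)/19 = -3/5
  x_2 = -3/5;  a_2 = 7;  x_3 = (x_2 − 7)/19 = -2/5
Digits: (8, 11, 7).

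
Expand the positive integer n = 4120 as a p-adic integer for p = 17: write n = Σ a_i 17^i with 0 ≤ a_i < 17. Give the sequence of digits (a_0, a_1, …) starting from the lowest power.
(a_0, a_1, …) = (6, 4, 14)

Repeated division by 17 gives the digits low-to-high: 4120 = 6 + 4·17^1 + 14·17^2. Digit sequence: (6, 4, 14).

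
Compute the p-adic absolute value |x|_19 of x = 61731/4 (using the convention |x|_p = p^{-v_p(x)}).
|61731/4|_19 = 1/6859

Step 1 — compute v_19(x) by factoring powers of 19 out of the numerator and denominator: v_19(61731/4) = 3. Step 2 — apply |x|_p = p^{-v_p(x)} = 19^{-3} = 1/6859.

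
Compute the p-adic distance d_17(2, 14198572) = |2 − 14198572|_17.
d_17(2, 14198572) = 1/1419857

Step 1 — x − y = 2 − 14198572 = -14198570. Step 2 — v_17(-14198570) = 5 (factor: -14198570 = −(17^5 · 10); the sign does not affect v_p). Step 3 — |x − y|_17 = 17^{-5} = 1/1419857.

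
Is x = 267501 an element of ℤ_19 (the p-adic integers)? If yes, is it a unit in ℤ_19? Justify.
x ∈ ℤ_19 but not a unit; v_19(x) = 3 > 0

ℤ_19 = {x ∈ ℚ_19 : v_19(x) ≥ 0} and ℤ_19^× = {x ∈ ℤ_19 : v_19(x) = 0}. Here v_19(267501) = v_19(num) − v_19(den) = 3; compare against these criteria.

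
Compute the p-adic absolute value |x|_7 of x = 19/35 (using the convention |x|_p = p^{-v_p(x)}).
|19/35|_7 = 7

Step 1 — compute v_7(x) by factoring powers of 7 out of the numerator and denominator: v_7(19/35) = -1. Step 2 — apply |x|_p = p^{-v_p(x)} = 7^{1} = 7.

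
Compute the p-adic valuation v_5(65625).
v_5(65625) = 5

v_5(n) is the largest exponent k such that 5^k divides n. Factor out: 65625 = 5^5 · 21. (Sign doesn't affect v_p.) So v_5(65625) = 5.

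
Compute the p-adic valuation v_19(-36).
v_19(-36) = 0

v_19(n) is the largest exponent k such that 19^k divides n. Factor out: -36 = -19^0 · 36. (Sign doesn't affect v_p.) So v_19(-36) = 0.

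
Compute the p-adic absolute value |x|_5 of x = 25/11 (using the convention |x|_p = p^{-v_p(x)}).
|25/11|_5 = 1/25

Step 1 — compute v_5(x) by factoring powers of 5 out of the numerator and denominator: v_5(25/11) = 2. Step 2 — apply |x|_p = p^{-v_p(x)} = 5^{-2} = 1/25.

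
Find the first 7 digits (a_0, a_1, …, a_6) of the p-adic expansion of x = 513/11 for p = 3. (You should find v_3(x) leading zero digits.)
(a_0, …, a_6) = (0, 0, 0, 2, 1, 1, 2)

v_3(513/11) = 3, so a_0 = ... = a_2 = 0. Factor out: x = 3^3 · u with u = 19/11 a unit in ℤ_3. Expand u iteratively via a_{v+i} = u_i mod 3, u_{i+1} = (u_i − a_{v+i})/3:
  u_0 = 19/11;  a_3 = 2;  u_1 = (u_0 − 2)/3 = -1/11
  u_1 = -1/11;  a_4 = 1;  u_2 = (u_1 − 1)/3 = -4/11
  u_2 = -4/11;  a_5 = 1;  u_3 = (u_2 − 1)/3 = -5/11
  u_3 = -5/11;  a_6 = 2;  u_4 = (u_3 − 2)/3 = -9/11
Digits: (0, 0, 0, 2, 1, 1, 2).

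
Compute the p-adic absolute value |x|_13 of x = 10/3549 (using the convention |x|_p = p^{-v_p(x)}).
|10/3549|_13 = 169

Step 1 — compute v_13(x) by factoring powers of 13 out of the numerator and denominator: v_13(10/3549) = -2. Step 2 — apply |x|_p = p^{-v_p(x)} = 13^{2} = 169.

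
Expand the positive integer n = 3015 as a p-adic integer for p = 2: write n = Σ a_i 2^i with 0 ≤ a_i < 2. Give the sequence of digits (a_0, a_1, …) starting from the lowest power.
(a_0, a_1, …) = (1, 1, 1, 0, 0, 0, 1, 1, 1, 1, 0, 1)

Repeated division by 2 gives the digits low-to-high: 3015 = 1 + 1·2^1 + 1·2^2 + 1·2^6 + 1·2^7 + 1·2^8 + 1·2^9 + 1·2^11. Digit sequence: (1, 1, 1, 0, 0, 0, 1, 1, 1, 1, 0, 1).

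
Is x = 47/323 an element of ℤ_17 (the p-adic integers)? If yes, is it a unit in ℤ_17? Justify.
x ∉ ℤ_17 (v_17(x) = -1 < 0)

ℤ_17 = {x ∈ ℚ_17 : v_17(x) ≥ 0} and ℤ_17^× = {x ∈ ℤ_17 : v_17(x) = 0}. Here v_17(47/323) = v_17(num) − v_17(den) = -1; compare against these criteria.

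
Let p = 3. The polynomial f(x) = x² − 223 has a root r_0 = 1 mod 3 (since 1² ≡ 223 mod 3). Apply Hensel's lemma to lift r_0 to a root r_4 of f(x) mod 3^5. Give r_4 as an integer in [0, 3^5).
r_4 = 202 (mod 243)

Hensel's recurrence: r_{i+1} = r_i − f(r_i)·(f′(r_i))^{-1} mod 3^{i+2}, with f′(x) = 2x. Iterate:
  r_0 = 1 (mod 3)
  r_1 = 4 (mod 9)
  r_2 = 13 (mod 27)
  r_3 = 40 (mod 81)
  r_4 = 202 (mod 243)
Final: r_4 = 202, and one checks f(r_4) ≡ 0 mod 3^5.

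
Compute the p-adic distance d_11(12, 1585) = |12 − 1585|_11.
d_11(12, 1585) = 1/121

Step 1 — x − y = 12 − 1585 = -1573. Step 2 — v_11(-1573) = 2 (factor: -1573 = −(11^2 · 13); the sign does not affect v_p). Step 3 — |x − y|_11 = 11^{-2} = 1/121.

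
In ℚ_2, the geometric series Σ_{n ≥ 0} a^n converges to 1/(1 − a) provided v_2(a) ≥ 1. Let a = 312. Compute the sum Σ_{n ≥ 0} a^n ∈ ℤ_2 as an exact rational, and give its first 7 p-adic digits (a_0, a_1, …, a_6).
Σ a^n = 1/(1 − a) = -1/311;  first 7 digits = (1, 0, 0, 1, 1, 1, 1)

v_2(a) = 3 ≥ 1, so the series converges in ℤ_2 to 1/(1 − a) = 1/(1 − 312) = -1/311. Expand this rational in ℤ_2: compute digits iteratively via d_i = x_i mod 2, x_{i+1} = (x_i − d_i)/2. The first 7 digits are (1, 0, 0, 1, 1, 1, 1).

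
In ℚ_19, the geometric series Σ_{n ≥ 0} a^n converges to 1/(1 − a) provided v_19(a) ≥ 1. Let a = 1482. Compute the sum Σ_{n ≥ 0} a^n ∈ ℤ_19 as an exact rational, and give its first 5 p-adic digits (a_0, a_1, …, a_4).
Σ a^n = 1/(1 − a) = -1/1481;  first 5 digits = (1, 2, 8, 5, 5)

v_19(a) = 1 ≥ 1, so the series converges in ℤ_19 to 1/(1 − a) = 1/(1 − 1482) = -1/1481. Expand this rational in ℤ_19: compute digits iteratively via d_i = x_i mod 19, x_{i+1} = (x_i − d_i)/19. The first 5 digits are (1, 2, 8, 5, 5).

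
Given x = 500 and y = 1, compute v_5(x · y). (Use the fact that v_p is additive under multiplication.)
v_5(500) = 3

v_p(x) = 3 (factor: 500 = 5^3 · 4); v_p(y) = 0 (factor: 1 = 5^0 · 1). Additivity: v_p(xy) = v_p(x) + v_p(y) = 3 + 0 = 3. (Direct check: xy = 500 = 5^3 · (4).)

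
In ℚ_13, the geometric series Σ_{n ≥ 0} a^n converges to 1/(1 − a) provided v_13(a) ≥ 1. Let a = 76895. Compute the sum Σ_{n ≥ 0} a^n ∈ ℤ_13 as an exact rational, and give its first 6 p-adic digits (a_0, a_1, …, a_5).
Σ a^n = 1/(1 − a) = -1/76894;  first 6 digits = (1, 0, 0, 9, 2, 0)

v_13(a) = 3 ≥ 1, so the series converges in ℤ_13 to 1/(1 − a) = 1/(1 − 76895) = -1/76894. Expand this rational in ℤ_13: compute digits iteratively via d_i = x_i mod 13, x_{i+1} = (x_i − d_i)/13. The first 6 digits are (1, 0, 0, 9, 2, 0).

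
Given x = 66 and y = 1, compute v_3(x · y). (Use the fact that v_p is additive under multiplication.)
v_3(66) = 1

v_p(x) = 1 (factor: 66 = 3^1 · 22); v_p(y) = 0 (factor: 1 = 3^0 · 1). Additivity: v_p(xy) = v_p(x) + v_p(y) = 1 + 0 = 1. (Direct check: xy = 66 = 3^1 · (22).)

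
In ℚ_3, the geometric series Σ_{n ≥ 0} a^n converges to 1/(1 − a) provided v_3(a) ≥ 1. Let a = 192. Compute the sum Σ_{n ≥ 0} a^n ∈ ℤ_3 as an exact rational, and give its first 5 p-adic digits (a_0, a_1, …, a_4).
Σ a^n = 1/(1 − a) = -1/191;  first 5 digits = (1, 1, 1, 2, 2)

v_3(a) = 1 ≥ 1, so the series converges in ℤ_3 to 1/(1 − a) = 1/(1 − 192) = -1/191. Expand this rational in ℤ_3: compute digits iteratively via d_i = x_i mod 3, x_{i+1} = (x_i − d_i)/3. The first 5 digits are (1, 1, 1, 2, 2).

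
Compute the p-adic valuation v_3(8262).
v_3(8262) = 5

v_3(n) is the largest exponent k such that 3^k divides n. Factor out: 8262 = 3^5 · 34. (Sign doesn't affect v_p.) So v_3(8262) = 5.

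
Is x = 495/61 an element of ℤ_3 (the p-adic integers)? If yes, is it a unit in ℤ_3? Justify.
x ∈ ℤ_3 but not a unit; v_3(x) = 2 > 0

ℤ_3 = {x ∈ ℚ_3 : v_3(x) ≥ 0} and ℤ_3^× = {x ∈ ℤ_3 : v_3(x) = 0}. Here v_3(495/61) = v_3(num) − v_3(den) = 2; compare against these criteria.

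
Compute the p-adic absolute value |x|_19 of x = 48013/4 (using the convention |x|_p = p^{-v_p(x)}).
|48013/4|_19 = 1/6859

Step 1 — compute v_19(x) by factoring powers of 19 out of the numerator and denominator: v_19(48013/4) = 3. Step 2 — apply |x|_p = p^{-v_p(x)} = 19^{-3} = 1/6859.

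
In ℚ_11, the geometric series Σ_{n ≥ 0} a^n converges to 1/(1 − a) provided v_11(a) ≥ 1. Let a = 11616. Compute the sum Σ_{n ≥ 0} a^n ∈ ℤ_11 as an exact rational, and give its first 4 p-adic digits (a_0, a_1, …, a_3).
Σ a^n = 1/(1 − a) = -1/11615;  first 4 digits = (1, 0, 8, 8)

v_11(a) = 2 ≥ 1, so the series converges in ℤ_11 to 1/(1 − a) = 1/(1 − 11616) = -1/11615. Expand this rational in ℤ_11: compute digits iteratively via d_i = x_i mod 11, x_{i+1} = (x_i − d_i)/11. The first 4 digits are (1, 0, 8, 8).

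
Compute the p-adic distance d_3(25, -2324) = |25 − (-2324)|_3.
d_3(25, -2324) = 1/81

Step 1 — x − y = 25 − (-2324) = 2349. Step 2 — v_3(2349) = 4 (factor: 2349 = (3^4 · 29); the sign does not affect v_p). Step 3 — |x − y|_3 = 3^{-4} = 1/81.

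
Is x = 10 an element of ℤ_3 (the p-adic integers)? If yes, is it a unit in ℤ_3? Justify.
x ∈ ℤ_3^× (unit); v_3(x) = 0

ℤ_3 = {x ∈ ℚ_3 : v_3(x) ≥ 0} and ℤ_3^× = {x ∈ ℤ_3 : v_3(x) = 0}. Here v_3(10) = v_3(num) − v_3(den) = 0; compare against these criteria.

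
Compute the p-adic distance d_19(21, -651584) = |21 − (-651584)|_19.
d_19(21, -651584) = 1/130321

Step 1 — x − y = 21 − (-651584) = 651605. Step 2 — v_19(651605) = 4 (factor: 651605 = (19^4 · 5); the sign does not affect v_p). Step 3 — |x − y|_19 = 19^{-4} = 1/130321.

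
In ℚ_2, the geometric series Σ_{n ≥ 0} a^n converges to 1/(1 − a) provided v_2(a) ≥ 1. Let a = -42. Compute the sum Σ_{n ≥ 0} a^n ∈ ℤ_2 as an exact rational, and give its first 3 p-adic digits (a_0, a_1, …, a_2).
Σ a^n = 1/(1 − a) = 1/43;  first 3 digits = (1, 1, 0)

v_2(a) = 1 ≥ 1, so the series converges in ℤ_2 to 1/(1 − a) = 1/(1 − (-42)) = 1/43. Expand this rational in ℤ_2: compute digits iteratively via d_i = x_i mod 2, x_{i+1} = (x_i − d_i)/2. The first 3 digits are (1, 1, 0).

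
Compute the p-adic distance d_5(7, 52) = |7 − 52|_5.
d_5(7, 52) = 1/5

Step 1 — x − y = 7 − 52 = -45. Step 2 — v_5(-45) = 1 (factor: -45 = −(5^1 · 9); the sign does not affect v_p). Step 3 — |x − y|_5 = 5^{-1} = 1/5.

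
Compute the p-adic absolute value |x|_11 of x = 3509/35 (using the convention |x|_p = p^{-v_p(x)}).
|3509/35|_11 = 1/121

Step 1 — compute v_11(x) by factoring powers of 11 out of the numerator and denominator: v_11(3509/35) = 2. Step 2 — apply |x|_p = p^{-v_p(x)} = 11^{-2} = 1/121.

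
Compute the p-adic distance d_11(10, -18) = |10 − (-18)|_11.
d_11(10, -18) = 1

Step 1 — x − y = 10 − (-18) = 28. Step 2 — v_11(28) = 0 (factor: 28 = (11^0 · 28); the sign does not affect v_p). Step 3 — |x − y|_11 = 11^{0} = 1.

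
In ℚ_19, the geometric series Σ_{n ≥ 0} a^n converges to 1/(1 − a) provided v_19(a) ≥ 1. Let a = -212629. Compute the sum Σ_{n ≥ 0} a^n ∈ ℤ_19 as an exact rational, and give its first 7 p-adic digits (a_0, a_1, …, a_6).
Σ a^n = 1/(1 − a) = 1/212630;  first 7 digits = (1, 0, 0, 7, 17, 18, 10)

v_19(a) = 3 ≥ 1, so the series converges in ℤ_19 to 1/(1 − a) = 1/(1 − (-212629)) = 1/212630. Expand this rational in ℤ_19: compute digits iteratively via d_i = x_i mod 19, x_{i+1} = (x_i − d_i)/19. The first 7 digits are (1, 0, 0, 7, 17, 18, 10).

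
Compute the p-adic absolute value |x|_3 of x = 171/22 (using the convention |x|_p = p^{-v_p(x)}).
|171/22|_3 = 1/9

Step 1 — compute v_3(x) by factoring powers of 3 out of the numerator and denominator: v_3(171/22) = 2. Step 2 — apply |x|_p = p^{-v_p(x)} = 3^{-2} = 1/9.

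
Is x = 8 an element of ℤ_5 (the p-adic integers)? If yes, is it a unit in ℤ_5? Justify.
x ∈ ℤ_5^× (unit); v_5(x) = 0

ℤ_5 = {x ∈ ℚ_5 : v_5(x) ≥ 0} and ℤ_5^× = {x ∈ ℤ_5 : v_5(x) = 0}. Here v_5(8) = v_5(num) − v_5(den) = 0; compare against these criteria.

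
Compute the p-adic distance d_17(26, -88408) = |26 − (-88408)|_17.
d_17(26, -88408) = 1/4913

Step 1 — x − y = 26 − (-88408) = 88434. Step 2 — v_17(88434) = 3 (factor: 88434 = (17^3 · 18); the sign does not affect v_p). Step 3 — |x − y|_17 = 17^{-3} = 1/4913.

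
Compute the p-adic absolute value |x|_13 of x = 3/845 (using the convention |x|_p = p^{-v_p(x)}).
|3/845|_13 = 169

Step 1 — compute v_13(x) by factoring powers of 13 out of the numerator and denominator: v_13(3/845) = -2. Step 2 — apply |x|_p = p^{-v_p(x)} = 13^{2} = 169.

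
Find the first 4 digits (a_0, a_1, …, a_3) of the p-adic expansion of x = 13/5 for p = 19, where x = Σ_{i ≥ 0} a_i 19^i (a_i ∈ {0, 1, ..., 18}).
(a_0, …, a_3) = (14, 7, 11, 7)

v_19(13/5) = 0 (numerator and denominator both coprime to 19), so x ∈ ℤ_19^×. Compute digits iteratively via a_i = x_i mod 19, x_{i+1} = (x_i − a_i)/19, with x_0 = x:
  x_0 = 13/5;  a_0 = 14;  x_1 = (x_0 − 14)/19 = -3/5
  x_1 = -3/5;  a_1 = 7;  x_2 = (x_1 − 7)/19 = -2/5
  x_2 = -2/5;  a_2 = 11;  x_3 = (x_2 − 11)/19 = -3/5
  x_3 = -3/5;  a_3 = 7;  x_4 = (x_3 − 7)/19 = -2/5
Digits: (14, 7, 11, 7).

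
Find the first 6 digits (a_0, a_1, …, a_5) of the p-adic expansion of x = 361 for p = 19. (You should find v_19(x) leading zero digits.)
(a_0, …, a_5) = (0, 0, 1, 0, 0, 0)

v_19(361) = 2, so a_0 = ... = a_1 = 0. Factor out: x = 19^2 · u with u = 1 a unit in ℤ_19. Expand u iteratively via a_{v+i} = u_i mod 19, u_{i+1} = (u_i − a_{v+i})/19:
  u_0 = 1;  a_2 = 1;  u_1 = (u_0 − 1)/19 = 0
  u_1 = 0;  a_3 = 0;  u_2 = (u_1 − 0)/19 = 0
  u_2 = 0;  a_4 = 0;  u_3 = (u_2 − 0)/19 = 0
  u_3 = 0;  a_5 = 0;  u_4 = (u_3 − 0)/19 = 0
Digits: (0, 0, 1, 0, 0, 0).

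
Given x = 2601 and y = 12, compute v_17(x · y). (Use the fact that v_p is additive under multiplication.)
v_17(31212) = 2

v_p(x) = 2 (factor: 2601 = 17^2 · 9); v_p(y) = 0 (factor: 12 = 17^0 · 12). Additivity: v_p(xy) = v_p(x) + v_p(y) = 2 + 0 = 2. (Direct check: xy = 31212 = 17^2 · (108).)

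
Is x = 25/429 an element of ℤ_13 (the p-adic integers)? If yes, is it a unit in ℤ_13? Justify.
x ∉ ℤ_13 (v_13(x) = -1 < 0)

ℤ_13 = {x ∈ ℚ_13 : v_13(x) ≥ 0} and ℤ_13^× = {x ∈ ℤ_13 : v_13(x) = 0}. Here v_13(25/429) = v_13(num) − v_13(den) = -1; compare against these criteria.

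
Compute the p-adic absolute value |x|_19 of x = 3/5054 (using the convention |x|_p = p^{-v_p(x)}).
|3/5054|_19 = 361

Step 1 — compute v_19(x) by factoring powers of 19 out of the numerator and denominator: v_19(3/5054) = -2. Step 2 — apply |x|_p = p^{-v_p(x)} = 19^{2} = 361.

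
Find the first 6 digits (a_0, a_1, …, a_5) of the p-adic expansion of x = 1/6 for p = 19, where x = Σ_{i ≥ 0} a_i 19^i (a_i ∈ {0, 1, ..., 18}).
(a_0, …, a_5) = (16, 15, 15, 15, 15, 15)

v_19(1/6) = 0 (numerator and denominator both coprime to 19), so x ∈ ℤ_19^×. Compute digits iteratively via a_i = x_i mod 19, x_{i+1} = (x_i − a_i)/19, with x_0 = x:
  x_0 = 1/6;  a_0 = 16;  x_1 = (x_0 − 16)/19 = -5/6
  x_1 = -5/6;  a_1 = 15;  x_2 = (x_1 − 15)/19 = -5/6
  x_2 = -5/6;  a_2 = 15;  x_3 = (x_2 − 15)/19 = -5/6
  x_3 = -5/6;  a_3 = 15;  x_4 = (x_3 − 15)/19 = -5/6
  x_4 = -5/6;  a_4 = 15;  x_5 = (x_4 − 15)/19 = -5/6
  x_5 = -5/6;  a_5 = 15;  x_6 = (x_5 − 15)/19 = -5/6
Digits: (16, 15, 15, 15, 15, 15).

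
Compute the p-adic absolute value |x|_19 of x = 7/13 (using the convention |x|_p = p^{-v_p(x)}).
|7/13|_19 = 1

Step 1 — compute v_19(x) by factoring powers of 19 out of the numerator and denominator: v_19(7/13) = 0. Step 2 — apply |x|_p = p^{-v_p(x)} = 19^{0} = 1.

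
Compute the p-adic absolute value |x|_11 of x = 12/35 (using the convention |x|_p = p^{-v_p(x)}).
|12/35|_11 = 1

Step 1 — compute v_11(x) by factoring powers of 11 out of the numerator and denominator: v_11(12/35) = 0. Step 2 — apply |x|_p = p^{-v_p(x)} = 11^{0} = 1.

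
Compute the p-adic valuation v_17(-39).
v_17(-39) = 0

v_17(n) is the largest exponent k such that 17^k divides n. Factor out: -39 = -17^0 · 39. (Sign doesn't affect v_p.) So v_17(-39) = 0.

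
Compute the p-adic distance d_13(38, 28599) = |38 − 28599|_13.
d_13(38, 28599) = 1/28561

Step 1 — x − y = 38 − 28599 = -28561. Step 2 — v_13(-28561) = 4 (factor: -28561 = −(13^4 · 1); the sign does not affect v_p). Step 3 — |x − y|_13 = 13^{-4} = 1/28561.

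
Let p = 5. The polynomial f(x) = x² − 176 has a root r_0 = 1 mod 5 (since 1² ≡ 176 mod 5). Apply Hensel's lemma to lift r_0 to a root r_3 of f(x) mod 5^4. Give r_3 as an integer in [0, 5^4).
r_3 = 401 (mod 625)

Hensel's recurrence: r_{i+1} = r_i − f(r_i)·(f′(r_i))^{-1} mod 5^{i+2}, with f′(x) = 2x. Iterate:
  r_0 = 1 (mod 5)
  r_1 = 1 (mod 25)
  r_2 = 26 (mod 125)
  r_3 = 401 (mod 625)
Final: r_3 = 401, and one checks f(r_3) ≡ 0 mod 5^4.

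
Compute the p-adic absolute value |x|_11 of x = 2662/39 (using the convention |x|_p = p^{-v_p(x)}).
|2662/39|_11 = 1/1331

Step 1 — compute v_11(x) by factoring powers of 11 out of the numerator and denominator: v_11(2662/39) = 3. Step 2 — apply |x|_p = p^{-v_p(x)} = 11^{-3} = 1/1331.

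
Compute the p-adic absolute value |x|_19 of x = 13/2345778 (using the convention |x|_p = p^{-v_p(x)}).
|13/2345778|_19 = 130321

Step 1 — compute v_19(x) by factoring powers of 19 out of the numerator and denominator: v_19(13/2345778) = -4. Step 2 — apply |x|_p = p^{-v_p(x)} = 19^{4} = 130321.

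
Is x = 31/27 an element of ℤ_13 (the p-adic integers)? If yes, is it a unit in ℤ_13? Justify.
x ∈ ℤ_13^× (unit); v_13(x) = 0

ℤ_13 = {x ∈ ℚ_13 : v_13(x) ≥ 0} and ℤ_13^× = {x ∈ ℤ_13 : v_13(x) = 0}. Here v_13(31/27) = v_13(num) − v_13(den) = 0; compare against these criteria.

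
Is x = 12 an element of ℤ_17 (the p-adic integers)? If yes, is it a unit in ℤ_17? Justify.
x ∈ ℤ_17^× (unit); v_17(x) = 0

ℤ_17 = {x ∈ ℚ_17 : v_17(x) ≥ 0} and ℤ_17^× = {x ∈ ℤ_17 : v_17(x) = 0}. Here v_17(12) = v_17(num) − v_17(den) = 0; compare against these criteria.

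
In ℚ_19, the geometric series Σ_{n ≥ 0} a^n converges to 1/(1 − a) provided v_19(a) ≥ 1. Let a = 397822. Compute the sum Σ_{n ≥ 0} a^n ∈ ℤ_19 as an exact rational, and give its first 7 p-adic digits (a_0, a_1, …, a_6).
Σ a^n = 1/(1 − a) = -1/397821;  first 7 digits = (1, 0, 0, 1, 3, 0, 1)

v_19(a) = 3 ≥ 1, so the series converges in ℤ_19 to 1/(1 − a) = 1/(1 − 397822) = -1/397821. Expand this rational in ℤ_19: compute digits iteratively via d_i = x_i mod 19, x_{i+1} = (x_i − d_i)/19. The first 7 digits are (1, 0, 0, 1, 3, 0, 1).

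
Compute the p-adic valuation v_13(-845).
v_13(-845) = 2

v_13(n) is the largest exponent k such that 13^k divides n. Factor out: -845 = -13^2 · 5. (Sign doesn't affect v_p.) So v_13(-845) = 2.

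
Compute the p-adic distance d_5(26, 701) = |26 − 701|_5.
d_5(26, 701) = 1/25

Step 1 — x − y = 26 − 701 = -675. Step 2 — v_5(-675) = 2 (factor: -675 = −(5^2 · 27); the sign does not affect v_p). Step 3 — |x − y|_5 = 5^{-2} = 1/25.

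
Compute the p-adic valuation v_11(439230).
v_11(439230) = 4

v_11(n) is the largest exponent k such that 11^k divides n. Factor out: 439230 = 11^4 · 30. (Sign doesn't affect v_p.) So v_11(439230) = 4.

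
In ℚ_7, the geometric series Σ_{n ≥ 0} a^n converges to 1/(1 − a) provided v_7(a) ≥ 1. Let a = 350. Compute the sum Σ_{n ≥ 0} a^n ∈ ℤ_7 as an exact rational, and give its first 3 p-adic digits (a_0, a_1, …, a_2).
Σ a^n = 1/(1 − a) = -1/349;  first 3 digits = (1, 1, 1)

v_7(a) = 1 ≥ 1, so the series converges in ℤ_7 to 1/(1 − a) = 1/(1 − 350) = -1/349. Expand this rational in ℤ_7: compute digits iteratively via d_i = x_i mod 7, x_{i+1} = (x_i − d_i)/7. The first 3 digits are (1, 1, 1).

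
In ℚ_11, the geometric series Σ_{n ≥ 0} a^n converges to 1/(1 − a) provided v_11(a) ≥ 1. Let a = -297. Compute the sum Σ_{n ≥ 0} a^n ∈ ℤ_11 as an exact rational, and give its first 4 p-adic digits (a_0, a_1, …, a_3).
Σ a^n = 1/(1 − a) = 1/298;  first 4 digits = (1, 6, 0, 7)

v_11(a) = 1 ≥ 1, so the series converges in ℤ_11 to 1/(1 − a) = 1/(1 − (-297)) = 1/298. Expand this rational in ℤ_11: compute digits iteratively via d_i = x_i mod 11, x_{i+1} = (x_i − d_i)/11. The first 4 digits are (1, 6, 0, 7).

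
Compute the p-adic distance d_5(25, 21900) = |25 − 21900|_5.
d_5(25, 21900) = 1/3125

Step 1 — x − y = 25 − 21900 = -21875. Step 2 — v_5(-21875) = 5 (factor: -21875 = −(5^5 · 7); the sign does not affect v_p). Step 3 — |x − y|_5 = 5^{-5} = 1/3125.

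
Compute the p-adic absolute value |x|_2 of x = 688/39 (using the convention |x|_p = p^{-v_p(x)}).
|688/39|_2 = 1/16

Step 1 — compute v_2(x) by factoring powers of 2 out of the numerator and denominator: v_2(688/39) = 4. Step 2 — apply |x|_p = p^{-v_p(x)} = 2^{-4} = 1/16.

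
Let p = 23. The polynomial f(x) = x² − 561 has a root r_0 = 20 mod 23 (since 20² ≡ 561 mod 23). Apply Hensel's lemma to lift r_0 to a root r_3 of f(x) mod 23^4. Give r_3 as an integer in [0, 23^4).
r_3 = 82429 (mod 279841)

Hensel's recurrence: r_{i+1} = r_i − f(r_i)·(f′(r_i))^{-1} mod 23^{i+2}, with f′(x) = 2x. Iterate:
  r_0 = 20 (mod 23)
  r_1 = 434 (mod 529)
  r_2 = 9427 (mod 12167)
  r_3 = 82429 (mod 279841)
Final: r_3 = 82429, and one checks f(r_3) ≡ 0 mod 23^4.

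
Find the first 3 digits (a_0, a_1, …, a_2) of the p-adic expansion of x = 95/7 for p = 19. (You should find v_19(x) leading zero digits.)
(a_0, …, a_2) = (0, 17, 10)

v_19(95/7) = 1, so a_0 = ... = a_0 = 0. Factor out: x = 19^1 · u with u = 5/7 a unit in ℤ_19. Expand u iteratively via a_{v+i} = u_i mod 19, u_{i+1} = (u_i − a_{v+i})/19:
  u_0 = 5/7;  a_1 = 17;  u_1 = (u_0 − 17)/19 = -6/7
  u_1 = -6/7;  a_2 = 10;  u_2 = (u_1 − 10)/19 = -4/7
Digits: (0, 17, 10).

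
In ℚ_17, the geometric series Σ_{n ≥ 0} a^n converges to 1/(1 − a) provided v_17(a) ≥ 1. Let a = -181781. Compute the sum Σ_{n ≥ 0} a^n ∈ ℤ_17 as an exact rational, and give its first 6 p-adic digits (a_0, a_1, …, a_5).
Σ a^n = 1/(1 − a) = 1/181782;  first 6 digits = (1, 0, 0, 14, 14, 16)

v_17(a) = 3 ≥ 1, so the series converges in ℤ_17 to 1/(1 − a) = 1/(1 − (-181781)) = 1/181782. Expand this rational in ℤ_17: compute digits iteratively via d_i = x_i mod 17, x_{i+1} = (x_i − d_i)/17. The first 6 digits are (1, 0, 0, 14, 14, 16).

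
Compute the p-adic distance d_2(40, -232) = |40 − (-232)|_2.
d_2(40, -232) = 1/16

Step 1 — x − y = 40 − (-232) = 272. Step 2 — v_2(272) = 4 (factor: 272 = (2^4 · 17); the sign does not affect v_p). Step 3 — |x − y|_2 = 2^{-4} = 1/16.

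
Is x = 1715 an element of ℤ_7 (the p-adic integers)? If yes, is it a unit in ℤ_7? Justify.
x ∈ ℤ_7 but not a unit; v_7(x) = 3 > 0

ℤ_7 = {x ∈ ℚ_7 : v_7(x) ≥ 0} and ℤ_7^× = {x ∈ ℤ_7 : v_7(x) = 0}. Here v_7(1715) = v_7(num) − v_7(den) = 3; compare against these criteria.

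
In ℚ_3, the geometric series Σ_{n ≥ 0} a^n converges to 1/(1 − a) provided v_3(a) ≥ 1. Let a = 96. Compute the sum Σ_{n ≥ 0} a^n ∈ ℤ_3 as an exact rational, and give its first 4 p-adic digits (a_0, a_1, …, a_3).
Σ a^n = 1/(1 − a) = -1/95;  first 4 digits = (1, 2, 2, 1)

v_3(a) = 1 ≥ 1, so the series converges in ℤ_3 to 1/(1 − a) = 1/(1 − 96) = -1/95. Expand this rational in ℤ_3: compute digits iteratively via d_i = x_i mod 3, x_{i+1} = (x_i − d_i)/3. The first 4 digits are (1, 2, 2, 1).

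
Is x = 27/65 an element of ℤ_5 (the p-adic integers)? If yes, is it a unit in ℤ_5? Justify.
x ∉ ℤ_5 (v_5(x) = -1 < 0)

ℤ_5 = {x ∈ ℚ_5 : v_5(x) ≥ 0} and ℤ_5^× = {x ∈ ℤ_5 : v_5(x) = 0}. Here v_5(27/65) = v_5(num) − v_5(den) = -1; compare against these criteria.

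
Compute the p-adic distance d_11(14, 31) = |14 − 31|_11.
d_11(14, 31) = 1

Step 1 — x − y = 14 − 31 = -17. Step 2 — v_11(-17) = 0 (factor: -17 = −(11^0 · 17); the sign does not affect v_p). Step 3 — |x − y|_11 = 11^{0} = 1.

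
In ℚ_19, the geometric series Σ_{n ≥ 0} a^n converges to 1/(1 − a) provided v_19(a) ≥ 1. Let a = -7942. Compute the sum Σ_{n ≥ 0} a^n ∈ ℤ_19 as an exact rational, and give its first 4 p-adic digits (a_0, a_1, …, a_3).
Σ a^n = 1/(1 − a) = 1/7943;  first 4 digits = (1, 0, 16, 17)

v_19(a) = 2 ≥ 1, so the series converges in ℤ_19 to 1/(1 − a) = 1/(1 − (-7942)) = 1/7943. Expand this rational in ℤ_19: compute digits iteratively via d_i = x_i mod 19, x_{i+1} = (x_i − d_i)/19. The first 4 digits are (1, 0, 16, 17).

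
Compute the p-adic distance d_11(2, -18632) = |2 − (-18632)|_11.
d_11(2, -18632) = 1/1331

Step 1 — x − y = 2 − (-18632) = 18634. Step 2 — v_11(18634) = 3 (factor: 18634 = (11^3 · 14); the sign does not affect v_p). Step 3 — |x − y|_11 = 11^{-3} = 1/1331.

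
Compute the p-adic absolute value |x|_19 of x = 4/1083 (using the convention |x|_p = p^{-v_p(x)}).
|4/1083|_19 = 361

Step 1 — compute v_19(x) by factoring powers of 19 out of the numerator and denominator: v_19(4/1083) = -2. Step 2 — apply |x|_p = p^{-v_p(x)} = 19^{2} = 361.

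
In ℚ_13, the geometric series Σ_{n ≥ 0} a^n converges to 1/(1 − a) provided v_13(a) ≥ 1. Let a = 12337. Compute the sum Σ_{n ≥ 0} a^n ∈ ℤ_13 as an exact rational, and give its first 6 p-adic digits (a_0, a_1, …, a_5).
Σ a^n = 1/(1 − a) = -1/12336;  first 6 digits = (1, 0, 8, 5, 12, 6)

v_13(a) = 2 ≥ 1, so the series converges in ℤ_13 to 1/(1 − a) = 1/(1 − 12337) = -1/12336. Expand this rational in ℤ_13: compute digits iteratively via d_i = x_i mod 13, x_{i+1} = (x_i − d_i)/13. The first 6 digits are (1, 0, 8, 5, 12, 6).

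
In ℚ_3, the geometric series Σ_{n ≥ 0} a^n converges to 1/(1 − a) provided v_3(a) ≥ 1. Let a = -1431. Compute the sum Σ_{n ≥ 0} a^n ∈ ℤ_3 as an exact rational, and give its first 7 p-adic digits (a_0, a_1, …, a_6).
Σ a^n = 1/(1 − a) = 1/1432;  first 7 digits = (1, 0, 0, 1, 0, 0, 2)

v_3(a) = 3 ≥ 1, so the series converges in ℤ_3 to 1/(1 − a) = 1/(1 − (-1431)) = 1/1432. Expand this rational in ℤ_3: compute digits iteratively via d_i = x_i mod 3, x_{i+1} = (x_i − d_i)/3. The first 7 digits are (1, 0, 0, 1, 0, 0, 2).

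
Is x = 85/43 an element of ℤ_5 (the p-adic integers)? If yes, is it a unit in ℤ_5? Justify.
x ∈ ℤ_5 but not a unit; v_5(x) = 1 > 0

ℤ_5 = {x ∈ ℚ_5 : v_5(x) ≥ 0} and ℤ_5^× = {x ∈ ℤ_5 : v_5(x) = 0}. Here v_5(85/43) = v_5(num) − v_5(den) = 1; compare against these criteria.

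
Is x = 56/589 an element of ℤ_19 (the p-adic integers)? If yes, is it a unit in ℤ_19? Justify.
x ∉ ℤ_19 (v_19(x) = -1 < 0)

ℤ_19 = {x ∈ ℚ_19 : v_19(x) ≥ 0} and ℤ_19^× = {x ∈ ℤ_19 : v_19(x) = 0}. Here v_19(56/589) = v_19(num) − v_19(den) = -1; compare against these criteria.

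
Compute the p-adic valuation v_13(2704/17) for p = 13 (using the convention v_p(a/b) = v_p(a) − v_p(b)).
v_13(2704/17) = 2

Factor powers of 13 from the numerator and denominator of the reduced fraction: 2704 = 13^2 · 16 and 17 = 13^0 · 17. Apply v_p(a/b) = v_p(a) − v_p(b): v_13(2704/17) = 2 − 0 = 2.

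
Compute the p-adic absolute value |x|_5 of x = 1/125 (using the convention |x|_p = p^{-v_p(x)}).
|1/125|_5 = 125

Step 1 — compute v_5(x) by factoring powers of 5 out of the numerator and denominator: v_5(1/125) = -3. Step 2 — apply |x|_p = p^{-v_p(x)} = 5^{3} = 125.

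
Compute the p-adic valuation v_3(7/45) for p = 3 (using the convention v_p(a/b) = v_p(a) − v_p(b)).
v_3(7/45) = -2

Factor powers of 3 from the numerator and denominator of the reduced fraction: 7 = 3^0 · 7 and 45 = 3^2 · 5. Apply v_p(a/b) = v_p(a) − v_p(b): v_3(7/45) = 0 − 2 = -2.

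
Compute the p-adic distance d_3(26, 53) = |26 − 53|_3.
d_3(26, 53) = 1/27

Step 1 — x − y = 26 − 53 = -27. Step 2 — v_3(-27) = 3 (factor: -27 = −(3^3 · 1); the sign does not affect v_p). Step 3 — |x − y|_3 = 3^{-3} = 1/27.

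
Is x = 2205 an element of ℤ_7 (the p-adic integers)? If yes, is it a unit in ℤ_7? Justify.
x ∈ ℤ_7 but not a unit; v_7(x) = 2 > 0

ℤ_7 = {x ∈ ℚ_7 : v_7(x) ≥ 0} and ℤ_7^× = {x ∈ ℤ_7 : v_7(x) = 0}. Here v_7(2205) = v_7(num) − v_7(den) = 2; compare against these criteria.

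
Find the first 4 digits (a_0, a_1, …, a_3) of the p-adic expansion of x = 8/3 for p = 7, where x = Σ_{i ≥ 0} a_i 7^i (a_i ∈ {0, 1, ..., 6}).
(a_0, …, a_3) = (5, 2, 2, 2)

v_7(8/3) = 0 (numerator and denominator both coprime to 7), so x ∈ ℤ_7^×. Compute digits iteratively via a_i = x_i mod 7, x_{i+1} = (x_i − a_i)/7, with x_0 = x:
  x_0 = 8/3;  a_0 = 5;  x_1 = (x_0 − 5)/7 = -1/3
  x_1 = -1/3;  a_1 = 2;  x_2 = (x_1 − 2)/7 = -1/3
  x_2 = -1/3;  a_2 = 2;  x_3 = (x_2 − 2)/7 = -1/3
  x_3 = -1/3;  a_3 = 2;  x_4 = (x_3 − 2)/7 = -1/3
Digits: (5, 2, 2, 2).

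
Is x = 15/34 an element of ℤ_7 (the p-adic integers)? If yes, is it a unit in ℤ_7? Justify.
x ∈ ℤ_7^× (unit); v_7(x) = 0

ℤ_7 = {x ∈ ℚ_7 : v_7(x) ≥ 0} and ℤ_7^× = {x ∈ ℤ_7 : v_7(x) = 0}. Here v_7(15/34) = v_7(num) − v_7(den) = 0; compare against these criteria.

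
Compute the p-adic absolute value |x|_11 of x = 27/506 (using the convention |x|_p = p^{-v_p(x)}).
|27/506|_11 = 11

Step 1 — compute v_11(x) by factoring powers of 11 out of the numerator and denominator: v_11(27/506) = -1. Step 2 — apply |x|_p = p^{-v_p(x)} = 11^{1} = 11.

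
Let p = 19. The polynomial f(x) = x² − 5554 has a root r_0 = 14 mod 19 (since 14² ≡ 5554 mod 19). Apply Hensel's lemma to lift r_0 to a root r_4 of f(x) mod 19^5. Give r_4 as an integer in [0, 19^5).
r_4 = 1359293 (mod 2476099)

Hensel's recurrence: r_{i+1} = r_i − f(r_i)·(f′(r_i))^{-1} mod 19^{i+2}, with f′(x) = 2x. Iterate:
  r_0 = 14 (mod 19)
  r_1 = 128 (mod 361)
  r_2 = 1211 (mod 6859)
  r_3 = 56083 (mod 130321)
  r_4 = 1359293 (mod 2476099)
Final: r_4 = 1359293, and one checks f(r_4) ≡ 0 mod 19^5.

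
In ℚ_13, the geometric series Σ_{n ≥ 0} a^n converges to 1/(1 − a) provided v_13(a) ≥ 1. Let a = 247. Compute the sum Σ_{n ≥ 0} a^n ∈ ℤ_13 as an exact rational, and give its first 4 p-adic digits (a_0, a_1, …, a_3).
Σ a^n = 1/(1 − a) = -1/246;  first 4 digits = (1, 6, 11, 9)

v_13(a) = 1 ≥ 1, so the series converges in ℤ_13 to 1/(1 − a) = 1/(1 − 247) = -1/246. Expand this rational in ℤ_13: compute digits iteratively via d_i = x_i mod 13, x_{i+1} = (x_i − d_i)/13. The first 4 digits are (1, 6, 11, 9).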